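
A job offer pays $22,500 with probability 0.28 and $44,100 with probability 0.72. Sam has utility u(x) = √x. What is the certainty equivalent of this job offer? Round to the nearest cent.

E[u] = 0.28·√22500 + 0.72·√44100 = 0.28·150 + 0.72·210 = 193.2
CE = (193.2)² = 37326.24

$37,326.24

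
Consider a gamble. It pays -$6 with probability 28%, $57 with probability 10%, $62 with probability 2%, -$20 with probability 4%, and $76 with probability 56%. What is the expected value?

EV = 0.28 × (-6) + 0.1 × 57 + 0.02 × 62 + 0.04 × (-20) + 0.56 × 76 = -1.68 + 5.7 + 1.24 − 0.8 + 42.56 = 47.02

$47.02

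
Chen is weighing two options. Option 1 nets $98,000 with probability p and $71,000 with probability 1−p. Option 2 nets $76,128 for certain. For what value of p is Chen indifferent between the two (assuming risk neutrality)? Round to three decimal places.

p·98000 + (1−p)·71000 = 76128
27000p + 71000 = 76128
p = (76128 − 71000) / 27000

p = 0.190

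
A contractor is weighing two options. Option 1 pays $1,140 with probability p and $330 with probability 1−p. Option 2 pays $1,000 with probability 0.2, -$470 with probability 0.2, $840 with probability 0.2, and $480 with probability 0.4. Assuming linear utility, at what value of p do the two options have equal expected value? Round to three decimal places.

EV(Option 2) = 0.2 × 1000 + 0.2 × (-470) + 0.2 × 840 + 0.4 × 480 = 200 − 94 + 168 + 192 = 466
p·1140 + (1−p)·330 = 466
810p + 330 = 466
p = (466 − 330) / 810

p = 0.168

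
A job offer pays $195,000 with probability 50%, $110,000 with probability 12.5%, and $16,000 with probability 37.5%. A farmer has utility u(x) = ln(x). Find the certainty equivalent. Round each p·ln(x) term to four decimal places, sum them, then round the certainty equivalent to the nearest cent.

$71,075.64

E[u] = 0.5·ln(195000) + 0.125·ln(110000) + 0.375·ln(16000) = 6.0904 + 1.4510 + 3.6301 = 11.1715
CE = e^11.1715 ≈ 71075.64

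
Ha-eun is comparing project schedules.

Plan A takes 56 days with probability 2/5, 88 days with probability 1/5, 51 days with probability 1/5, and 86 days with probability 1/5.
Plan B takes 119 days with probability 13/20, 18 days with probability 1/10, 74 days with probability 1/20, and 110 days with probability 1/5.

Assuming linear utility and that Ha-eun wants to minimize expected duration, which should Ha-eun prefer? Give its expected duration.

Plan A (67.4 days)

Plan A = 2/5 × 56 + 1/5 × 88 + 1/5 × 51 + 1/5 × 86 = 22.4 + 17.6 + 10.2 + 17.2 = 67.4
Plan B = 13/20 × 119 + 1/10 × 18 + 1/20 × 74 + 1/5 × 110 = 77.35 + 1.8 + 3.7 + 22 = 104.85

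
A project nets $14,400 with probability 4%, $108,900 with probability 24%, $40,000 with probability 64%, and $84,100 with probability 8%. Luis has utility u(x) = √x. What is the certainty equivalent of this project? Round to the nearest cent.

$55,319.04

E[u] = 0.04·√14400 + 0.24·√108900 + 0.64·√40000 + 0.08·√84100 = 0.04·120 + 0.24·330 + 0.64·200 + 0.08·290 = 235.2
CE = (235.2)² = 55319.04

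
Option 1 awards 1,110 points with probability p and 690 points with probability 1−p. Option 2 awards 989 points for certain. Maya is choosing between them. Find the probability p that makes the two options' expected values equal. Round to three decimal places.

p·1110 + (1−p)·690 = 989
420p + 690 = 989
p = (989 − 690) / 420

p = 0.712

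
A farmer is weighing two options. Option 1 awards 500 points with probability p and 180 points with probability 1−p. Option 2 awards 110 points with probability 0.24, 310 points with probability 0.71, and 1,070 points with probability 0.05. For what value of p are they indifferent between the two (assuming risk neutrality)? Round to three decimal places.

EV(Option 2) = 0.24 × 110 + 0.71 × 310 + 0.05 × 1070 = 26.4 + 220.1 + 53.5 = 300
p·500 + (1−p)·180 = 300
320p + 180 = 300
p = (300 − 180) / 320

p = 0.375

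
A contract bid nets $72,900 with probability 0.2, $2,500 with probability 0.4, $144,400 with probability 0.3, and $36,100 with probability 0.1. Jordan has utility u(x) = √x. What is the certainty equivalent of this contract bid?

E[u] = 0.2·√72900 + 0.4·√2500 + 0.3·√144400 + 0.1·√36100 = 0.2·270 + 0.4·50 + 0.3·380 + 0.1·190 = 207
CE = (207)² = 42849

$42,849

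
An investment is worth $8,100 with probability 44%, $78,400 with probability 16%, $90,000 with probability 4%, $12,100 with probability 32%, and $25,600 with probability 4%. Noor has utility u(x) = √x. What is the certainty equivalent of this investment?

$19,044

E[u] = 0.44·√8100 + 0.16·√78400 + 0.04·√90000 + 0.32·√12100 + 0.04·√25600 = 0.44·90 + 0.16·280 + 0.04·300 + 0.32·110 + 0.04·160 = 138
CE = (138)² = 19044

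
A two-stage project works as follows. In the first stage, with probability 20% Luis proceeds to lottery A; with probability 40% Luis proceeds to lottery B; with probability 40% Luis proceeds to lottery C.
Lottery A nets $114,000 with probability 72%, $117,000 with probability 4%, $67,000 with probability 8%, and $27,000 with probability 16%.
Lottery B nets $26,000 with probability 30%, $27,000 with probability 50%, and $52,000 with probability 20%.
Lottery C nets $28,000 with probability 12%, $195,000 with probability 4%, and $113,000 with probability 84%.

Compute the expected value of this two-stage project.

$74,400

EV(A) = 0.72 × 114000 + 0.04 × 117000 + 0.08 × 67000 + 0.16 × 27000 = 82080 + 4680 + 5360 + 4320 = 96440
EV(B) = 0.3 × 26000 + 0.5 × 27000 + 0.2 × 52000 = 7800 + 13500 + 10400 = 31700
EV(C) = 0.12 × 28000 + 0.04 × 195000 + 0.84 × 113000 = 3360 + 7800 + 94920 = 106080
Overall = 0.2 × 96440 + 0.4 × 31700 + 0.4 × 106080 = 19288 + 12680 + 42432 = 74400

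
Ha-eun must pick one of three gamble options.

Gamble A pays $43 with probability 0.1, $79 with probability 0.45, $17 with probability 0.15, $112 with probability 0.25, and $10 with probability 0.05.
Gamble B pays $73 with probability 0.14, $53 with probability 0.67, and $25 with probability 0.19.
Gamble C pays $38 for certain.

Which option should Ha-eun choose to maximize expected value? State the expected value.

Gamble A ($70.90)

Gamble A = 0.1 × 43 + 0.45 × 79 + 0.15 × 17 + 0.25 × 112 + 0.05 × 10 = 4.3 + 35.55 + 2.55 + 28 + 0.5 = 70.9
Gamble B = 0.14 × 73 + 0.67 × 53 + 0.19 × 25 = 10.22 + 35.51 + 4.75 = 50.48
Gamble C: 38 (certain)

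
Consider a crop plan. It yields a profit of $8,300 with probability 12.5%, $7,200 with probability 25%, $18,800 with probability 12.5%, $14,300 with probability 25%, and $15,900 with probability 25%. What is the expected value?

$12,737.50

EV = 0.125 × 8300 + 0.25 × 7200 + 0.125 × 18800 + 0.25 × 14300 + 0.25 × 15900 = 1037.5 + 1800 + 2350 + 3575 + 3975 = 12737.5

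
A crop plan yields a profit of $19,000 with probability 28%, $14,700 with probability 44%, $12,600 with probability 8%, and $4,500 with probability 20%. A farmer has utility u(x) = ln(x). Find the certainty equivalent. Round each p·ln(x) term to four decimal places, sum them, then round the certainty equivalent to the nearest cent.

E[u] = 0.28·ln(19000) + 0.44·ln(14700) + 0.08·ln(12600) + 0.2·ln(4500) = 2.7586 + 4.2221 + 0.7553 + 1.6824 = 9.4184
CE = e^9.4184 ≈ 12312.87

$12,312.87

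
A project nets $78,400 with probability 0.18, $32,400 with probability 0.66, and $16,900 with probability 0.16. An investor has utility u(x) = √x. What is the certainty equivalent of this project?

$36,100

E[u] = 0.18·√78400 + 0.66·√32400 + 0.16·√16900 = 0.18·280 + 0.66·180 + 0.16·130 = 190
CE = (190)² = 36100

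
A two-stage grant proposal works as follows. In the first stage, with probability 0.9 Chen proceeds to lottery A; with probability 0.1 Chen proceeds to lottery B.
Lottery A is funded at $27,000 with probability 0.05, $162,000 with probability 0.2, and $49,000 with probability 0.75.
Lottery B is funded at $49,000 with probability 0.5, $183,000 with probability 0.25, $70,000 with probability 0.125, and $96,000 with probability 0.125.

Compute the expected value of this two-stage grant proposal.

$72,550

EV(A) = 0.05 × 27000 + 0.2 × 162000 + 0.75 × 49000 = 1350 + 32400 + 36750 = 70500
EV(B) = 0.5 × 49000 + 0.25 × 183000 + 0.125 × 70000 + 0.125 × 96000 = 24500 + 45750 + 8750 + 12000 = 91000
Overall = 0.9 × 70500 + 0.1 × 91000 = 63450 + 9100 = 72550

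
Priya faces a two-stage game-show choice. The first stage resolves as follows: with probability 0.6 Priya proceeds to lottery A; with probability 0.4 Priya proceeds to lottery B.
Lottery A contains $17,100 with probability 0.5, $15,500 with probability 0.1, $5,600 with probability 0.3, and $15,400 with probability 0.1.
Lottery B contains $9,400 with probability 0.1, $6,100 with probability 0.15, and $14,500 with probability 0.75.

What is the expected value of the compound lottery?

EV(A) = 0.5 × 17100 + 0.1 × 15500 + 0.3 × 5600 + 0.1 × 15400 = 8550 + 1550 + 1680 + 1540 = 13320
EV(B) = 0.1 × 9400 + 0.15 × 6100 + 0.75 × 14500 = 940 + 915 + 10875 = 12730
Overall = 0.6 × 13320 + 0.4 × 12730 = 7992 + 5092 = 13084

$13,084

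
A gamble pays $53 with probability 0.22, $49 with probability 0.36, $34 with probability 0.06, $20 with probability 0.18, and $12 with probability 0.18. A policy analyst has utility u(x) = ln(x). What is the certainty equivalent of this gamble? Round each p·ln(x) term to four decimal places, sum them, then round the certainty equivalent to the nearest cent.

$32.22

E[u] = 0.22·ln(53) + 0.36·ln(49) + 0.06·ln(34) + 0.18·ln(20) + 0.18·ln(12) = 0.8735 + 1.4011 + 0.2116 + 0.5392 + 0.4473 = 3.4727
CE = e^3.4727 ≈ 32.22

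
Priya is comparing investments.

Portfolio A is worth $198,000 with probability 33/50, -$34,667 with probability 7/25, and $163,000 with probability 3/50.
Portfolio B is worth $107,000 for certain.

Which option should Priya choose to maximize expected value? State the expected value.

Portfolio A ($130,753.24)

Portfolio A = 33/50 × 198000 + 7/25 × (-34667) + 3/50 × 163000 = 130680 − 9706.76 + 9780 = 130753.24
Portfolio B: 107000 (certain)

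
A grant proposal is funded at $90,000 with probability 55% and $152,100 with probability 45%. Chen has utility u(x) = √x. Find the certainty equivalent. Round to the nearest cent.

$115,940.25

E[u] = 0.55·√90000 + 0.45·√152100 = 0.55·300 + 0.45·390 = 340.5
CE = (340.5)² = 115940.25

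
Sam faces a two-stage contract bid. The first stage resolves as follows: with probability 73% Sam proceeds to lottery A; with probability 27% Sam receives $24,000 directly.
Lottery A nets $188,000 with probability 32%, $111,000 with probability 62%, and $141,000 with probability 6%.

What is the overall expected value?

EV(A) = 0.32 × 188000 + 0.62 × 111000 + 0.06 × 141000 = 60160 + 68820 + 8460 = 137440
Branch B: 24000 (certain)
Overall = 0.73 × 137440 + 0.27 × 24000 = 100331.2 + 6480 = 106811.2

$106,811.20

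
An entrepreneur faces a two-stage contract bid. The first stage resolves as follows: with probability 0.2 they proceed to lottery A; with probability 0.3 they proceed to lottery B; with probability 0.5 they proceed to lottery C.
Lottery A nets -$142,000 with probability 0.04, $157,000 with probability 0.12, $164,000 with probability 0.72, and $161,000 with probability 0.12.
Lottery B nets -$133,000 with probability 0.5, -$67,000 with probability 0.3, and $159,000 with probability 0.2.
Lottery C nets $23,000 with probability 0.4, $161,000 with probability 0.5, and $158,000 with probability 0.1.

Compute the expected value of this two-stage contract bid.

EV(A) = 0.04 × (-142000) + 0.12 × 157000 + 0.72 × 164000 + 0.12 × 161000 = -5680 + 18840 + 118080 + 19320 = 150560
EV(B) = 0.5 × (-133000) + 0.3 × (-67000) + 0.2 × 159000 = -66500 − 20100 + 31800 = -54800
EV(C) = 0.4 × 23000 + 0.5 × 161000 + 0.1 × 158000 = 9200 + 80500 + 15800 = 105500
Overall = 0.2 × 150560 + 0.3 × (-54800) + 0.5 × 105500 = 30112 − 16440 + 52750 = 66422

$66,422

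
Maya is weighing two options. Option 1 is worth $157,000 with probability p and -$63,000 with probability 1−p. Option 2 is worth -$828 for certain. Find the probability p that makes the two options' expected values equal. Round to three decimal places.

p = 0.283

p·157000 + (1−p)·(-63000) = -828
220000p − 63000 = -828
p = (-828 + 63000) / 220000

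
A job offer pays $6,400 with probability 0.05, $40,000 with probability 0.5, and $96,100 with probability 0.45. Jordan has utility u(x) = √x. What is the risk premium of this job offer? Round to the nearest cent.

E[u] = 0.05·√6400 + 0.5·√40000 + 0.45·√96100 = 0.05·80 + 0.5·200 + 0.45·310 = 243.5
CE = (243.5)² = 59292.25
Risk premium = EV − CE = 63565 − 59292.25 = 4272.75

$4,272.75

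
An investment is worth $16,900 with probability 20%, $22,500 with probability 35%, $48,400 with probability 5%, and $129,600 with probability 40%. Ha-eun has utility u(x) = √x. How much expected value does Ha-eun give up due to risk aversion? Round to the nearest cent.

E[u] = 0.2·√16900 + 0.35·√22500 + 0.05·√48400 + 0.4·√129600 = 0.2·130 + 0.35·150 + 0.05·220 + 0.4·360 = 233.5
CE = (233.5)² = 54522.25
Risk premium = EV − CE = 65515 − 54522.25 = 10992.75

$10,992.75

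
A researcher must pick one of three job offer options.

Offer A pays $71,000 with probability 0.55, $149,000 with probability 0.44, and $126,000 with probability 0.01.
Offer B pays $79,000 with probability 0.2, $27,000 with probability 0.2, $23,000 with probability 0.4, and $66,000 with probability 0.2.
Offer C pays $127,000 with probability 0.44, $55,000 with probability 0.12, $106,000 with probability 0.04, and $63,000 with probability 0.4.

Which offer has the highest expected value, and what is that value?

Offer A = 0.55 × 71000 + 0.44 × 149000 + 0.01 × 126000 = 39050 + 65560 + 1260 = 105870
Offer B = 0.2 × 79000 + 0.2 × 27000 + 0.4 × 23000 + 0.2 × 66000 = 15800 + 5400 + 9200 + 13200 = 43600
Offer C = 0.44 × 127000 + 0.12 × 55000 + 0.04 × 106000 + 0.4 × 63000 = 55880 + 6600 + 4240 + 25200 = 91920

Offer A ($105,870)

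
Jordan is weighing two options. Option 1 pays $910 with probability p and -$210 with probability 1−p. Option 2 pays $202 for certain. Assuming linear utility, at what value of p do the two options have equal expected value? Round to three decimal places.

p·910 + (1−p)·(-210) = 202
1120p − 210 = 202
p = (202 + 210) / 1120

p = 0.368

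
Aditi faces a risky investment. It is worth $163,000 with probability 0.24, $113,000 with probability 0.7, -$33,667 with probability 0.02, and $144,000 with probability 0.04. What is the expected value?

EV = 0.24 × 163000 + 0.7 × 113000 + 0.02 × (-33667) + 0.04 × 144000 = 39120 + 79100 − 673.34 + 5760 = 123306.66

$123,306.66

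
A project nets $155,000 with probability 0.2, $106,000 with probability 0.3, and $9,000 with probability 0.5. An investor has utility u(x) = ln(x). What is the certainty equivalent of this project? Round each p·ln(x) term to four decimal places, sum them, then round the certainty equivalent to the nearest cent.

$33,326.23

E[u] = 0.2·ln(155000) + 0.3·ln(106000) + 0.5·ln(9000) = 2.3902 + 3.4714 + 4.5525 = 10.4141
CE = e^10.4141 ≈ 33326.23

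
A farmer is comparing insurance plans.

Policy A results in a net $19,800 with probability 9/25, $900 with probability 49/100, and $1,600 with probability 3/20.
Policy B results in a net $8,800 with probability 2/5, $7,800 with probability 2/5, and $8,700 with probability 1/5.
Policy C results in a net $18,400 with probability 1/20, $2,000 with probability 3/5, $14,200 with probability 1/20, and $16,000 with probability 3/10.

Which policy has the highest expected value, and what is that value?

Policy A = 9/25 × 19800 + 49/100 × 900 + 3/20 × 1600 = 7128 + 441 + 240 = 7809
Policy B = 2/5 × 8800 + 2/5 × 7800 + 1/5 × 8700 = 3520 + 3120 + 1740 = 8380
Policy C = 1/20 × 18400 + 3/5 × 2000 + 1/20 × 14200 + 3/10 × 16000 = 920 + 1200 + 710 + 4800 = 7630

Policy B ($8,380)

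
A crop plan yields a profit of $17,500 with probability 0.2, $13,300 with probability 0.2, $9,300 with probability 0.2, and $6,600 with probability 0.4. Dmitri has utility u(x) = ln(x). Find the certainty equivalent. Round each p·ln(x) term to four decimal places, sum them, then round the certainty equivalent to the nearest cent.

E[u] = 0.2·ln(17500) + 0.2·ln(13300) + 0.2·ln(9300) + 0.4·ln(6600) = 1.9540 + 1.8991 + 1.8276 + 3.5179 = 9.1986
CE = e^9.1986 ≈ 9883.28

$9,883.28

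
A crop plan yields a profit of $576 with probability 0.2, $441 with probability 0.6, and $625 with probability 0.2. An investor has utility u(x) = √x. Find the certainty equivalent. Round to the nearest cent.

$501.76

E[u] = 0.2·√576 + 0.6·√441 + 0.2·√625 = 0.2·24 + 0.6·21 + 0.2·25 = 22.4
CE = (22.4)² = 501.76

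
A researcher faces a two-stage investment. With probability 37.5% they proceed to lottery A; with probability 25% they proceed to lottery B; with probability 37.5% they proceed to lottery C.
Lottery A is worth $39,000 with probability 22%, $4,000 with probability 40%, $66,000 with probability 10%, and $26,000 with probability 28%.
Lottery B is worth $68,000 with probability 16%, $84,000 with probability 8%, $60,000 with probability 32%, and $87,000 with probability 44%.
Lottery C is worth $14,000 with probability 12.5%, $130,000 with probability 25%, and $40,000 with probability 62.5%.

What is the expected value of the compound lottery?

$50,011.25

EV(A) = 0.22 × 39000 + 0.4 × 4000 + 0.1 × 66000 + 0.28 × 26000 = 8580 + 1600 + 6600 + 7280 = 24060
EV(B) = 0.16 × 68000 + 0.08 × 84000 + 0.32 × 60000 + 0.44 × 87000 = 10880 + 6720 + 19200 + 38280 = 75080
EV(C) = 0.125 × 14000 + 0.25 × 130000 + 0.625 × 40000 = 1750 + 32500 + 25000 = 59250
Overall = 0.375 × 24060 + 0.25 × 75080 + 0.375 × 59250 = 9022.5 + 18770 + 22218.75 = 50011.25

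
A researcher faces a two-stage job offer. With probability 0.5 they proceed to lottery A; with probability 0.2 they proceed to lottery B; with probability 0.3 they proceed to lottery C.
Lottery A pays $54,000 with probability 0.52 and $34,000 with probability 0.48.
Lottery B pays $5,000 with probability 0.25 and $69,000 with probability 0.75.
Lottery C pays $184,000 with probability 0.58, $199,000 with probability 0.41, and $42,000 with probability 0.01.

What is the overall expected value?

$89,419

EV(A) = 0.52 × 54000 + 0.48 × 34000 = 28080 + 16320 = 44400
EV(B) = 0.25 × 5000 + 0.75 × 69000 = 1250 + 51750 = 53000
EV(C) = 0.58 × 184000 + 0.41 × 199000 + 0.01 × 42000 = 106720 + 81590 + 420 = 188730
Overall = 0.5 × 44400 + 0.2 × 53000 + 0.3 × 188730 = 22200 + 10600 + 56619 = 89419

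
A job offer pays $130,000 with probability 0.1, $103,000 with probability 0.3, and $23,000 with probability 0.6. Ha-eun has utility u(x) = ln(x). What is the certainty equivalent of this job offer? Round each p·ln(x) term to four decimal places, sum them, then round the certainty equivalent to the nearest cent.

$42,877.39

E[u] = 0.1·ln(130000) + 0.3·ln(103000) + 0.6·ln(23000) = 1.1775 + 3.4627 + 6.0259 = 10.6661
CE = e^10.6661 ≈ 42877.39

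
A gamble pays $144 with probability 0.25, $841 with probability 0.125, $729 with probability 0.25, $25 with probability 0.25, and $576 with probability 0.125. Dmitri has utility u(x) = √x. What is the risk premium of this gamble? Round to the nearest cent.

$90.98

E[u] = 0.25·√144 + 0.125·√841 + 0.25·√729 + 0.25·√25 + 0.125·√576 = 0.25·12 + 0.125·29 + 0.25·27 + 0.25·5 + 0.125·24 = 17.625
CE = (17.625)² = 310.640625
Risk premium = EV − CE = 401.625 − 310.640625 = 90.984375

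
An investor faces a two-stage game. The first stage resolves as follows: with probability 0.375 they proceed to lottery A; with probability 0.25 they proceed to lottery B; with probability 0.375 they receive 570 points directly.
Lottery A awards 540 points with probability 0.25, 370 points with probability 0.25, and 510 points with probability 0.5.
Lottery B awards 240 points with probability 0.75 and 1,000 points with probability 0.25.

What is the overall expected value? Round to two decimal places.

502.19 points

EV(A) = 0.25 × 540 + 0.25 × 370 + 0.5 × 510 = 135 + 92.5 + 255 = 482.5
EV(B) = 0.75 × 240 + 0.25 × 1000 = 180 + 250 = 430
Branch C: 570 (certain)
Overall = 0.375 × 482.5 + 0.25 × 430 + 0.375 × 570 = 180.9375 + 107.5 + 213.75 = 502.1875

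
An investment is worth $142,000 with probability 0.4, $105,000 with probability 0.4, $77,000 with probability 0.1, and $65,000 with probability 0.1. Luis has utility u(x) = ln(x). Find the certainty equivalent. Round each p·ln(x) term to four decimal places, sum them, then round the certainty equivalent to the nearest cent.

$109,480.31

E[u] = 0.4·ln(142000) + 0.4·ln(105000) + 0.1·ln(77000) + 0.1·ln(65000) = 4.7454 + 4.6247 + 1.1252 + 1.1082 = 11.6035
CE = e^11.6035 ≈ 109480.31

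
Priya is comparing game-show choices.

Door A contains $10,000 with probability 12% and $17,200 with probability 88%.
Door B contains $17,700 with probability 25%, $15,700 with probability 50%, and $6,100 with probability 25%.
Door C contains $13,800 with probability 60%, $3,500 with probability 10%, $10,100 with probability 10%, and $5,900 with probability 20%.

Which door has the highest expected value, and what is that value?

Door A ($16,336)

Door A = 0.12 × 10000 + 0.88 × 17200 = 1200 + 15136 = 16336
Door B = 0.25 × 17700 + 0.5 × 15700 + 0.25 × 6100 = 4425 + 7850 + 1525 = 13800
Door C = 0.6 × 13800 + 0.1 × 3500 + 0.1 × 10100 + 0.2 × 5900 = 8280 + 350 + 1010 + 1180 = 10820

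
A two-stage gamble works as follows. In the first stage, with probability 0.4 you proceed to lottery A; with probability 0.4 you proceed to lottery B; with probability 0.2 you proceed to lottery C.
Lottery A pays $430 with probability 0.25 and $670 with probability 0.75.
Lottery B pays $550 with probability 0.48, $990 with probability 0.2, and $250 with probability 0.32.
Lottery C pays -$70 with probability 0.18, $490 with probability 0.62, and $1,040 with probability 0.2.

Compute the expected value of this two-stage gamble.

EV(A) = 0.25 × 430 + 0.75 × 670 = 107.5 + 502.5 = 610
EV(B) = 0.48 × 550 + 0.2 × 990 + 0.32 × 250 = 264 + 198 + 80 = 542
EV(C) = 0.18 × (-70) + 0.62 × 490 + 0.2 × 1040 = -12.6 + 303.8 + 208 = 499.2
Overall = 0.4 × 610 + 0.4 × 542 + 0.2 × 499.2 = 244 + 216.8 + 99.84 = 560.64

$560.64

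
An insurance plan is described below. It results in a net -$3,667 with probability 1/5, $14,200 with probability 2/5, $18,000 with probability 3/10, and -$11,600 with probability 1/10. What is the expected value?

$9,186.60

EV = 1/5 × (-3667) + 2/5 × 14200 + 3/10 × 18000 + 1/10 × (-11600) = -733.4 + 5680 + 5400 − 1160 = 9186.6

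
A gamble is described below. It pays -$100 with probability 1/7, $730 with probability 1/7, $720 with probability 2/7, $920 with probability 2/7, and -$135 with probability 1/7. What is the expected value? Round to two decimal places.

EV = 1/7 × (-100) + 1/7 × 730 + 2/7 × 720 + 2/7 × 920 + 1/7 × (-135) = -14.2857 + 104.2857 + 205.7143 + 262.8571 − 19.2857 = 539.2857

$539.29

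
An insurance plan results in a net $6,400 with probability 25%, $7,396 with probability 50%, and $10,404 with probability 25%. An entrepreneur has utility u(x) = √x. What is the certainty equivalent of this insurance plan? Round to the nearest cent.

E[u] = 0.25·√6400 + 0.5·√7396 + 0.25·√10404 = 0.25·80 + 0.5·86 + 0.25·102 = 88.5
CE = (88.5)² = 7832.25

$7,832.25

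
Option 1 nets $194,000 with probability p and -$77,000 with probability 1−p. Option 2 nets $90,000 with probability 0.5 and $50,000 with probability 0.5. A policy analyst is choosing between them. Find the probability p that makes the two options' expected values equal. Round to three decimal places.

p = 0.542

EV(Option 2) = 0.5 × 90000 + 0.5 × 50000 = 45000 + 25000 = 70000
p·194000 + (1−p)·(-77000) = 70000
271000p − 77000 = 70000
p = (70000 + 77000) / 271000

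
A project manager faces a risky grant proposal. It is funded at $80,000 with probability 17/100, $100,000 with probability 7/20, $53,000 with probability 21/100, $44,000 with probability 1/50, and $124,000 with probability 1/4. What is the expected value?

EV = 17/100 × 80000 + 7/20 × 100000 + 21/100 × 53000 + 1/50 × 44000 + 1/4 × 124000 = 13600 + 35000 + 11130 + 880 + 31000 = 91610

$91,610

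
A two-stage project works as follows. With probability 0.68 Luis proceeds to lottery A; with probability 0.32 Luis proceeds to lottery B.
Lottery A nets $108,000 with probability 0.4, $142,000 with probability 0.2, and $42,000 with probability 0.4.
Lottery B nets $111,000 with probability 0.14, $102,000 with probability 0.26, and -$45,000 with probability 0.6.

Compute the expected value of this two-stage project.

$64,931.20

EV(A) = 0.4 × 108000 + 0.2 × 142000 + 0.4 × 42000 = 43200 + 28400 + 16800 = 88400
EV(B) = 0.14 × 111000 + 0.26 × 102000 + 0.6 × (-45000) = 15540 + 26520 − 27000 = 15060
Overall = 0.68 × 88400 + 0.32 × 15060 = 60112 + 4819.2 = 64931.2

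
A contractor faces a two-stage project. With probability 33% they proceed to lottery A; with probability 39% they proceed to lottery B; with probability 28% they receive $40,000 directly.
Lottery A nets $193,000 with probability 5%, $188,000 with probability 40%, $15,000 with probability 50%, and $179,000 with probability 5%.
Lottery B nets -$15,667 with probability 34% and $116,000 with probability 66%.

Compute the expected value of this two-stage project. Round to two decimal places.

$72,409.96

EV(A) = 0.05 × 193000 + 0.4 × 188000 + 0.5 × 15000 + 0.05 × 179000 = 9650 + 75200 + 7500 + 8950 = 101300
EV(B) = 0.34 × (-15667) + 0.66 × 116000 = -5326.78 + 76560 = 71233.22
Branch C: 40000 (certain)
Overall = 0.33 × 101300 + 0.39 × 71233.22 + 0.28 × 40000 = 33429 + 27780.9558 + 11200 = 72409.9558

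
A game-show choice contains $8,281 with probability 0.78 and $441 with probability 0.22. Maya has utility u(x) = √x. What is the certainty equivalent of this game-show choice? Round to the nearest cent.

E[u] = 0.78·√8281 + 0.22·√441 = 0.78·91 + 0.22·21 = 75.6
CE = (75.6)² = 5715.36

$5,715.36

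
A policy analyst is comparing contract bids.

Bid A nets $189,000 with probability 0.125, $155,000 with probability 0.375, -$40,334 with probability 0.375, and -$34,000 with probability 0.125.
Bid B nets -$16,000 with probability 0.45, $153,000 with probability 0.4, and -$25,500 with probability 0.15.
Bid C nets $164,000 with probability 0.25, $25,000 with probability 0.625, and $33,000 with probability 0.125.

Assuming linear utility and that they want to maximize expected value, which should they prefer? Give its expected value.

Bid A = 0.125 × 189000 + 0.375 × 155000 + 0.375 × (-40334) + 0.125 × (-34000) = 23625 + 58125 − 15125.25 − 4250 = 62374.75
Bid B = 0.45 × (-16000) + 0.4 × 153000 + 0.15 × (-25500) = -7200 + 61200 − 3825 = 50175
Bid C = 0.25 × 164000 + 0.625 × 25000 + 0.125 × 33000 = 41000 + 15625 + 4125 = 60750

Bid A ($62,374.75)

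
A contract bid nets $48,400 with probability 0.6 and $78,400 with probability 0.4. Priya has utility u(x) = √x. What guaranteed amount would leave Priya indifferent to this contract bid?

E[u] = 0.6·√48400 + 0.4·√78400 = 0.6·220 + 0.4·280 = 244
CE = (244)² = 59536

$59,536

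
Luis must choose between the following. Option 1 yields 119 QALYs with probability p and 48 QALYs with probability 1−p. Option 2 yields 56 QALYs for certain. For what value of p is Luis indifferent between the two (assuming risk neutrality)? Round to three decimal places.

p = 0.113

p·119 + (1−p)·48 = 56
71p + 48 = 56
p = (56 − 48) / 71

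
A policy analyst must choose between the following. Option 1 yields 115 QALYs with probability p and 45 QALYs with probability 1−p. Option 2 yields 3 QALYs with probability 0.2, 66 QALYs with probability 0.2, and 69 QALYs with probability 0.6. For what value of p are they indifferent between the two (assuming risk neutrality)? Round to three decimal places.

p = 0.146

EV(Option 2) = 0.2 × 3 + 0.2 × 66 + 0.6 × 69 = 0.6 + 13.2 + 41.4 = 55.2
p·115 + (1−p)·45 = 55.2
70p + 45 = 55.2
p = (55.2 − 45) / 70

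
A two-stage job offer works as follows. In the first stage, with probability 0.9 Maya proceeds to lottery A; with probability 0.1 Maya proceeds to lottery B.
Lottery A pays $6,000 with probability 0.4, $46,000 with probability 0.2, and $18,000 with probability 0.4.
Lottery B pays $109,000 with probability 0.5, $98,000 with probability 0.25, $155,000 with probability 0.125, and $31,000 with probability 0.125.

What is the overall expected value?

EV(A) = 0.4 × 6000 + 0.2 × 46000 + 0.4 × 18000 = 2400 + 9200 + 7200 = 18800
EV(B) = 0.5 × 109000 + 0.25 × 98000 + 0.125 × 155000 + 0.125 × 31000 = 54500 + 24500 + 19375 + 3875 = 102250
Overall = 0.9 × 18800 + 0.1 × 102250 = 16920 + 10225 = 27145

$27,145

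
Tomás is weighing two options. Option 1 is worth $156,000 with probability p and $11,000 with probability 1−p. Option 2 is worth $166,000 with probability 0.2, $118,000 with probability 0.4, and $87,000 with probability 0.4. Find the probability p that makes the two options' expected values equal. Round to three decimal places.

p = 0.719

EV(Option 2) = 0.2 × 166000 + 0.4 × 118000 + 0.4 × 87000 = 33200 + 47200 + 34800 = 115200
p·156000 + (1−p)·11000 = 115200
145000p + 11000 = 115200
p = (115200 − 11000) / 145000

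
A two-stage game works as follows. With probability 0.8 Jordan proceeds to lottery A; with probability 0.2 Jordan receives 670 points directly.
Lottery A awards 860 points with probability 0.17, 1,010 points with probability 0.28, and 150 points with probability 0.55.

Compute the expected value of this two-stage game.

543.2 points

EV(A) = 0.17 × 860 + 0.28 × 1010 + 0.55 × 150 = 146.2 + 282.8 + 82.5 = 511.5
Branch B: 670 (certain)
Overall = 0.8 × 511.5 + 0.2 × 670 = 409.2 + 134 = 543.2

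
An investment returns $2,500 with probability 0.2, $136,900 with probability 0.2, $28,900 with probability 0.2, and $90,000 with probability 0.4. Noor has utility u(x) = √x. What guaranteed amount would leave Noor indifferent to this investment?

E[u] = 0.2·√2500 + 0.2·√136900 + 0.2·√28900 + 0.4·√90000 = 0.2·50 + 0.2·370 + 0.2·170 + 0.4·300 = 238
CE = (238)² = 56644

$56,644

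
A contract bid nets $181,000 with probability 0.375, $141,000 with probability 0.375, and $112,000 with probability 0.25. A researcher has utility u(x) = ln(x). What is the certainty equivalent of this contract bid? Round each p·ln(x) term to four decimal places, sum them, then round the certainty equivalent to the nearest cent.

E[u] = 0.375·ln(181000) + 0.375·ln(141000) + 0.25·ln(112000) = 4.5398 + 4.4462 + 2.9066 = 11.8926
CE = e^11.8926 ≈ 146180.87

$146,180.87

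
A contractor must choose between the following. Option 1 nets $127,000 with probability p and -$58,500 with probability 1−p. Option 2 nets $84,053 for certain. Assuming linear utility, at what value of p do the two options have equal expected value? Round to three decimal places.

p·127000 + (1−p)·(-58500) = 84053
185500p − 58500 = 84053
p = (84053 + 58500) / 185500

p = 0.768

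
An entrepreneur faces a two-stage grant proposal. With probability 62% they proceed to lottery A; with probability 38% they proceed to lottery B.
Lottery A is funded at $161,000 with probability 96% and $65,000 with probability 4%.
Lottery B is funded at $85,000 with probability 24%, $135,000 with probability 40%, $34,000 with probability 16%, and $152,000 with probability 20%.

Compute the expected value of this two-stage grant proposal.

$139,330.40

EV(A) = 0.96 × 161000 + 0.04 × 65000 = 154560 + 2600 = 157160
EV(B) = 0.24 × 85000 + 0.4 × 135000 + 0.16 × 34000 + 0.2 × 152000 = 20400 + 54000 + 5440 + 30400 = 110240
Overall = 0.62 × 157160 + 0.38 × 110240 = 97439.2 + 41891.2 = 139330.4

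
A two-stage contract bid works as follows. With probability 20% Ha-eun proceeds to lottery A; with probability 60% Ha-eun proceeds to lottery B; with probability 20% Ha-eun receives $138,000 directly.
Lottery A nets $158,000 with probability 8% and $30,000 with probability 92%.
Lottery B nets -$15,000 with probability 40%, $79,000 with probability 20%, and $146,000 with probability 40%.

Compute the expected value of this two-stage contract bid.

$76,568

EV(A) = 0.08 × 158000 + 0.92 × 30000 = 12640 + 27600 = 40240
EV(B) = 0.4 × (-15000) + 0.2 × 79000 + 0.4 × 146000 = -6000 + 15800 + 58400 = 68200
Branch C: 138000 (certain)
Overall = 0.2 × 40240 + 0.6 × 68200 + 0.2 × 138000 = 8048 + 40920 + 27600 = 76568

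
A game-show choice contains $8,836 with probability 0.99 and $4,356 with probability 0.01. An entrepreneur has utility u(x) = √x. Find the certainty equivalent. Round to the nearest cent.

$8,783.44

E[u] = 0.99·√8836 + 0.01·√4356 = 0.99·94 + 0.01·66 = 93.72
CE = (93.72)² = 8783.4384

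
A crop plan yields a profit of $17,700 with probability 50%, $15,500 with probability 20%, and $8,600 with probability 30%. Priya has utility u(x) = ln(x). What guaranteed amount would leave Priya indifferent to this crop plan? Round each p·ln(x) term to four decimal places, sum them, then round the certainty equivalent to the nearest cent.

E[u] = 0.5·ln(17700) + 0.2·ln(15500) + 0.3·ln(8600) = 4.8907 + 1.9297 + 2.7179 = 9.5383
CE = e^9.5383 ≈ 13881.33

$13,881.33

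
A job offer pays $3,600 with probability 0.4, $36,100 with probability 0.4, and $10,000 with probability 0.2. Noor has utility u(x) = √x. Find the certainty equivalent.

E[u] = 0.4·√3600 + 0.4·√36100 + 0.2·√10000 = 0.4·60 + 0.4·190 + 0.2·100 = 120
CE = (120)² = 14400

$14,400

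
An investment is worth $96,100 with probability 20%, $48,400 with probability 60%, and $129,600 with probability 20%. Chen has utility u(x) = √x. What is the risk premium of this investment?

E[u] = 0.2·√96100 + 0.6·√48400 + 0.2·√129600 = 0.2·310 + 0.6·220 + 0.2·360 = 266
CE = (266)² = 70756
Risk premium = EV − CE = 74180 − 70756 = 3424

$3,424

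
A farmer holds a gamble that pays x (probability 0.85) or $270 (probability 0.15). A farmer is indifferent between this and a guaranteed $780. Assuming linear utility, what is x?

x = $870

0.85·x + 0.15·270 = 780
0.85·x = 780 − 40.5 = 739.5
x = 739.5 / 0.85 = 870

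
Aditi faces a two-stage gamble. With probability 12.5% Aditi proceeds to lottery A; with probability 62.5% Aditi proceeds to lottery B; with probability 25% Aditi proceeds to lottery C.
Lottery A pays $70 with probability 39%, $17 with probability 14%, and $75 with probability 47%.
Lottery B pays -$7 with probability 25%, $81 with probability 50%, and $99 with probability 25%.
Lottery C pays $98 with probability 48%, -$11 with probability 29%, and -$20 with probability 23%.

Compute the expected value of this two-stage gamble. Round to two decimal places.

EV(A) = 0.39 × 70 + 0.14 × 17 + 0.47 × 75 = 27.3 + 2.38 + 35.25 = 64.93
EV(B) = 0.25 × (-7) + 0.5 × 81 + 0.25 × 99 = -1.75 + 40.5 + 24.75 = 63.5
EV(C) = 0.48 × 98 + 0.29 × (-11) + 0.23 × (-20) = 47.04 − 3.19 − 4.6 = 39.25
Overall = 0.125 × 64.93 + 0.625 × 63.5 + 0.25 × 39.25 = 8.11625 + 39.6875 + 9.8125 = 57.61625

$57.62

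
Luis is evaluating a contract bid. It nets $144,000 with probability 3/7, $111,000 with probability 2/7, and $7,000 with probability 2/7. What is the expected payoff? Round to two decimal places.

$95,428.57

EV = 3/7 × 144000 + 2/7 × 111000 + 2/7 × 7000 = 61714.2857 + 31714.2857 + 2000 = 95428.5714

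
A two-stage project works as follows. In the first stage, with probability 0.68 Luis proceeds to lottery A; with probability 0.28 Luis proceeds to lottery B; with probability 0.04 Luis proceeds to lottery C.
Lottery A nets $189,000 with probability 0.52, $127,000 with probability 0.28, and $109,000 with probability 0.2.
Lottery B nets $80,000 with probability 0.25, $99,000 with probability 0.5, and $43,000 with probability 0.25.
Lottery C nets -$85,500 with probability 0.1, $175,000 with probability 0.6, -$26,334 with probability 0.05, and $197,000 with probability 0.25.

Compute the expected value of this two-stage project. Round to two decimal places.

$134,080.53

EV(A) = 0.52 × 189000 + 0.28 × 127000 + 0.2 × 109000 = 98280 + 35560 + 21800 = 155640
EV(B) = 0.25 × 80000 + 0.5 × 99000 + 0.25 × 43000 = 20000 + 49500 + 10750 = 80250
EV(C) = 0.1 × (-85500) + 0.6 × 175000 + 0.05 × (-26334) + 0.25 × 197000 = -8550 + 105000 − 1316.7 + 49250 = 144383.3
Overall = 0.68 × 155640 + 0.28 × 80250 + 0.04 × 144383.3 = 105835.2 + 22470 + 5775.332 = 134080.532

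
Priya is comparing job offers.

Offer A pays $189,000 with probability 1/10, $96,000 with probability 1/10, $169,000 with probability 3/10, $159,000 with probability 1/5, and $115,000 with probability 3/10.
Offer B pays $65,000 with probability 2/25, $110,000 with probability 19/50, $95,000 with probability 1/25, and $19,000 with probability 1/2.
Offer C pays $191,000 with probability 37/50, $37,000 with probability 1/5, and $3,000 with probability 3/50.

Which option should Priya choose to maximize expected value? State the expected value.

Offer A = 1/10 × 189000 + 1/10 × 96000 + 3/10 × 169000 + 1/5 × 159000 + 3/10 × 115000 = 18900 + 9600 + 50700 + 31800 + 34500 = 145500
Offer B = 2/25 × 65000 + 19/50 × 110000 + 1/25 × 95000 + 1/2 × 19000 = 5200 + 41800 + 3800 + 9500 = 60300
Offer C = 37/50 × 191000 + 1/5 × 37000 + 3/50 × 3000 = 141340 + 7400 + 180 = 148920

Offer C ($148,920)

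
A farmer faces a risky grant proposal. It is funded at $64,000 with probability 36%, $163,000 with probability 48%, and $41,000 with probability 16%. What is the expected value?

$107,840

EV = 0.36 × 64000 + 0.48 × 163000 + 0.16 × 41000 = 23040 + 78240 + 6560 = 107840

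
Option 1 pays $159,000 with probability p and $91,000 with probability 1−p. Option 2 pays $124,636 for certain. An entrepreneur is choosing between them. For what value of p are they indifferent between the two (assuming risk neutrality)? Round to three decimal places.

p·159000 + (1−p)·91000 = 124636
68000p + 91000 = 124636
p = (124636 − 91000) / 68000

p = 0.495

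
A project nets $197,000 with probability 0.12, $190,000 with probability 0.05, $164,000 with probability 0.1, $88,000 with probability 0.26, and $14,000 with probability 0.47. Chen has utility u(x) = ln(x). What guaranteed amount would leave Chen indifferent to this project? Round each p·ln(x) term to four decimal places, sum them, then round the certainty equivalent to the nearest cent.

E[u] = 0.12·ln(197000) + 0.05·ln(190000) + 0.1·ln(164000) + 0.26·ln(88000) + 0.47·ln(14000) = 1.4629 + 0.6077 + 1.2008 + 2.9601 + 4.4870 = 10.7185
CE = e^10.7185 ≈ 45184.08

$45,184.08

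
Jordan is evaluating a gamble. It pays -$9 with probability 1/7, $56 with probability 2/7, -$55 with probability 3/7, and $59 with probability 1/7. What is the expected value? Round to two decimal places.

-$0.43

EV = 1/7 × (-9) + 2/7 × 56 + 3/7 × (-55) + 1/7 × 59 = -1.2857 + 16 − 23.5714 + 8.4286 = -0.4286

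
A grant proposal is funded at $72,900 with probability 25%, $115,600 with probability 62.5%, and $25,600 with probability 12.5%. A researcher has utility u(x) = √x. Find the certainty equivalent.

E[u] = 0.25·√72900 + 0.625·√115600 + 0.125·√25600 = 0.25·270 + 0.625·340 + 0.125·160 = 300
CE = (300)² = 90000

$90,000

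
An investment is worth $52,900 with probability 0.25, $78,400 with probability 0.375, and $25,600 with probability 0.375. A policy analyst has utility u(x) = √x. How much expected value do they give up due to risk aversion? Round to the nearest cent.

E[u] = 0.25·√52900 + 0.375·√78400 + 0.375·√25600 = 0.25·230 + 0.375·280 + 0.375·160 = 222.5
CE = (222.5)² = 49506.25
Risk premium = EV − CE = 52225 − 49506.25 = 2718.75

$2,718.75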